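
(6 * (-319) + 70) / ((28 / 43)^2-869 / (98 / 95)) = 334136488 / 152567363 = 2.19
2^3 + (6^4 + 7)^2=1697817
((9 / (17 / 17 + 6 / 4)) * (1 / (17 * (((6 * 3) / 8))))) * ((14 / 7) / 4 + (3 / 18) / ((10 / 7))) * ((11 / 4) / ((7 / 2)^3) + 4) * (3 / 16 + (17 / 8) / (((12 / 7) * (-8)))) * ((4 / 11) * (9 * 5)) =7585 / 60368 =0.13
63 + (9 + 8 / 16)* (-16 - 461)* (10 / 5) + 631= -8369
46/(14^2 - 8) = 23/94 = 0.24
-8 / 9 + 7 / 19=-89 / 171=-0.52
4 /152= 1 /38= 0.03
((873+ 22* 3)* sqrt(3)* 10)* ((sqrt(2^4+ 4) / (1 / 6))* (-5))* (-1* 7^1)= 3943800* sqrt(15)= 15274271.72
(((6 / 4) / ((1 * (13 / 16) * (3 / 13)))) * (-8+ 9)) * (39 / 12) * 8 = 208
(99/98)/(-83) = -99/8134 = -0.01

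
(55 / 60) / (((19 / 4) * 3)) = 11 / 171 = 0.06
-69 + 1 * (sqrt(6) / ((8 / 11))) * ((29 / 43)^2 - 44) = -885665 * sqrt(6) / 14792 - 69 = -215.66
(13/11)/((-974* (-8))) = 13/85712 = 0.00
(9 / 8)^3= 729 / 512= 1.42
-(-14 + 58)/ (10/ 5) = -22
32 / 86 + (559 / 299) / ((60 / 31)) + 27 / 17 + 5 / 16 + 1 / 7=95516909 / 28245840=3.38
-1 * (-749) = 749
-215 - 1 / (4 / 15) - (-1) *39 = -719 / 4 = -179.75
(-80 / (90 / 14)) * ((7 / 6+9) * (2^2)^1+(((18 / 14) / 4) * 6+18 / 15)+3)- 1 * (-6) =-77806 / 135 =-576.34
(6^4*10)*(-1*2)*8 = -207360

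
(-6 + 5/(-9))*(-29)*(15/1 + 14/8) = 114637/36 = 3184.36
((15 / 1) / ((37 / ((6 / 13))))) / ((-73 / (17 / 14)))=-765 / 245791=-0.00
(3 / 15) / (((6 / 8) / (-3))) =-4 / 5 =-0.80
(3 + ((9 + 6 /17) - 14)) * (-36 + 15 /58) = 29022 /493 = 58.87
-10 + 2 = -8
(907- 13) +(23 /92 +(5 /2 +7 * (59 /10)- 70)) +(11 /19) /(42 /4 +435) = 26718619 /30780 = 868.05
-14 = -14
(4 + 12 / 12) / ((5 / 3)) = 3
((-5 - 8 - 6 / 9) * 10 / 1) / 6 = -205 / 9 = -22.78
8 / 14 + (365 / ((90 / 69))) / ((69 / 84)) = 7166 / 21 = 341.24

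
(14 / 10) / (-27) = -0.05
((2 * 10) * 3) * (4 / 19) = 240 / 19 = 12.63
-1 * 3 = -3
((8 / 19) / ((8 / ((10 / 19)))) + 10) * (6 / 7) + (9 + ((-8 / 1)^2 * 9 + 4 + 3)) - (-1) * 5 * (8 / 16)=3048043 / 5054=603.10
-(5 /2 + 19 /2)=-12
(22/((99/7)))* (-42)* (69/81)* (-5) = 22540/81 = 278.27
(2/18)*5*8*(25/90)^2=250/729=0.34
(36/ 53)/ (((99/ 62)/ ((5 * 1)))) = 2.13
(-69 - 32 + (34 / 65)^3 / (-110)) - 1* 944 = -15784091527 / 15104375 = -1045.00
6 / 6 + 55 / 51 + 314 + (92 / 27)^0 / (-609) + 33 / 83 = 90648706 / 286433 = 316.47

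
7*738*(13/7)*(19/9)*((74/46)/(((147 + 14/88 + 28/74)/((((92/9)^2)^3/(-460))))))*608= -212560131582498439168/638236726155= -333042776.88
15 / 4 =3.75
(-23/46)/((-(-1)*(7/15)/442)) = -3315/7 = -473.57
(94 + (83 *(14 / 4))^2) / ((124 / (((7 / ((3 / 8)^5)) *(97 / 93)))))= 469932488704 / 700569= 670786.87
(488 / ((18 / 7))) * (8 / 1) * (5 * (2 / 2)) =68320 / 9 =7591.11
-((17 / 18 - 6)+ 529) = -9431 / 18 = -523.94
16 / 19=0.84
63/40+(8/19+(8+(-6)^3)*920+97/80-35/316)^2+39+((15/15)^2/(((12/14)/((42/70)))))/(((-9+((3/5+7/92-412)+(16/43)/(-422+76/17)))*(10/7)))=15579520159175891083497934891467/425459930133967379200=36618066839.50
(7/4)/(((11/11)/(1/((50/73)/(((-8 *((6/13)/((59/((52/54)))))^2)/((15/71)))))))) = -580496/105735375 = -0.01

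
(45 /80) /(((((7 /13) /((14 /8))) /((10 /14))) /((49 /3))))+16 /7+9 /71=755141 /31808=23.74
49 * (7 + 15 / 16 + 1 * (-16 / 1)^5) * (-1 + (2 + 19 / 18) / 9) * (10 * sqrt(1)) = 48867932015 / 144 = 339360638.99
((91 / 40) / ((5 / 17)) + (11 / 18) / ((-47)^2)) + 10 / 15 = 33407807 / 3976200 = 8.40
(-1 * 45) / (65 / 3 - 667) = 135 / 1936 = 0.07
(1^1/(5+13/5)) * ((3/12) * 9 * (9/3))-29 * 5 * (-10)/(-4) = -361.61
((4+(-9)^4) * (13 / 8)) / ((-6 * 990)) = -1.80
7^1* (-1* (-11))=77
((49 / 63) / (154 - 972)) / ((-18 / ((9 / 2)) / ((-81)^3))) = -413343 / 3272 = -126.33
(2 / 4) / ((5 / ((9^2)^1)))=81 / 10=8.10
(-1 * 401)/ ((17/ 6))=-2406/ 17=-141.53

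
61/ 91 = 0.67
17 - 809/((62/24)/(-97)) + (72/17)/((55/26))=881017837/28985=30395.65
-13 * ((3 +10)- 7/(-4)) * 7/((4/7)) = -37583/16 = -2348.94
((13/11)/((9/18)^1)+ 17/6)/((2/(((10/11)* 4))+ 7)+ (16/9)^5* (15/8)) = 22504230/176872663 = 0.13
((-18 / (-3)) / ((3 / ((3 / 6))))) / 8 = 1 / 8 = 0.12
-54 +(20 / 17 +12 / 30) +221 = 168.58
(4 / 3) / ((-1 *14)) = -2 / 21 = -0.10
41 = 41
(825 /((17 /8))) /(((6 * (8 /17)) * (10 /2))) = 27.50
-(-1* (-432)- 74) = -358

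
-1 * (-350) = 350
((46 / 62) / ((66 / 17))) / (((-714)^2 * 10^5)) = 23 / 6135544800000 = 0.00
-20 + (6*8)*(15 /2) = 340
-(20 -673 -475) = 1128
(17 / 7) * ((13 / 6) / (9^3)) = 221 / 30618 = 0.01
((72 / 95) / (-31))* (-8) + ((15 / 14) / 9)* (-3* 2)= -10693 / 20615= -0.52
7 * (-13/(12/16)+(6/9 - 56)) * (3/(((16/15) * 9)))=-3815/24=-158.96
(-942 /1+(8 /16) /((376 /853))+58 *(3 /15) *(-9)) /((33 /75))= -19650995 /8272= -2375.60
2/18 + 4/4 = 10/9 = 1.11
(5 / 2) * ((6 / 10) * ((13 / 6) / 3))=13 / 12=1.08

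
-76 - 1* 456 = -532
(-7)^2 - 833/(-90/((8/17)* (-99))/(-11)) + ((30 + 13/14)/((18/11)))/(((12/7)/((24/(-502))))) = 216487781/45180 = 4791.67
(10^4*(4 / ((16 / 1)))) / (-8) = -625 / 2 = -312.50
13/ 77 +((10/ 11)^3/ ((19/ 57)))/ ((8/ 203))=534448/ 9317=57.36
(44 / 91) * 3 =132 / 91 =1.45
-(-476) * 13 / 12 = 1547 / 3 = 515.67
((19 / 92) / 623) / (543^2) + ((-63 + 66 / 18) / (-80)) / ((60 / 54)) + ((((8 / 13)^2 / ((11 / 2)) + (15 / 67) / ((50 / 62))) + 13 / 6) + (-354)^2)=26378328497076351100031 / 210489155481805200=125319.18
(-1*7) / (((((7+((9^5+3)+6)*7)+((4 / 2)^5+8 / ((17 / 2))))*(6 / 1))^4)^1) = -83521 / 451832616512390796913633093488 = -0.00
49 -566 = -517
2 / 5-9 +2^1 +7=2 / 5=0.40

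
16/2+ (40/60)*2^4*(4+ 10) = 157.33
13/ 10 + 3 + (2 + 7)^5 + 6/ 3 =590553/ 10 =59055.30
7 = 7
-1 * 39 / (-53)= 39 / 53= 0.74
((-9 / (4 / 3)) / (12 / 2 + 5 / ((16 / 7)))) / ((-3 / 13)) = 468 / 131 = 3.57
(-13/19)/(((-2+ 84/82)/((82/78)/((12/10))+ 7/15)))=64411/68400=0.94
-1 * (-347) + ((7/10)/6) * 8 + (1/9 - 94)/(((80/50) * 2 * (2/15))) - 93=5581/160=34.88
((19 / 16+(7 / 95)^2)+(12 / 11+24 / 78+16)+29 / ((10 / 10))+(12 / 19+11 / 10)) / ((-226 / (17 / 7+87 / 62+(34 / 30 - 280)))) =140274611638853 / 2336949384000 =60.02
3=3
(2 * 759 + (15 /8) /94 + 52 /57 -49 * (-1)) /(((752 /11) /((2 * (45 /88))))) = 1008117705 /42978304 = 23.46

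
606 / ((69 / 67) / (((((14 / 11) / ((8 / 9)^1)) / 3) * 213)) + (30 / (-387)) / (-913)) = 396107488623 / 6677183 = 59322.54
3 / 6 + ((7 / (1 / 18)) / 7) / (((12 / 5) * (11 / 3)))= 28 / 11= 2.55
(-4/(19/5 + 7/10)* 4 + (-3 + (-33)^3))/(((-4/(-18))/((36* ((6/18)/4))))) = -485238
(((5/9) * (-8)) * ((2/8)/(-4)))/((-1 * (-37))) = 5/666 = 0.01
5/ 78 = 0.06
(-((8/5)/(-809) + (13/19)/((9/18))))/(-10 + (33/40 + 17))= -840144/4811123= -0.17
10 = 10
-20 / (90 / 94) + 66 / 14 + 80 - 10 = 3391 / 63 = 53.83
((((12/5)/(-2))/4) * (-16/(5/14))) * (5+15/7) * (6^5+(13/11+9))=8222208/11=747473.45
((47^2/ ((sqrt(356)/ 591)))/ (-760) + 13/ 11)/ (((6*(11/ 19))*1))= 247/ 726-435173*sqrt(89)/ 156640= -25.87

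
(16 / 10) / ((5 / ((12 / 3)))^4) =2048 / 3125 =0.66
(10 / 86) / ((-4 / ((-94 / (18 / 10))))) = 1175 / 774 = 1.52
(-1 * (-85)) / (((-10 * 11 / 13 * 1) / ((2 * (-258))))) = 57018 / 11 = 5183.45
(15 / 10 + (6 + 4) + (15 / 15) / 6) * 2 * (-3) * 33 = -2310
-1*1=-1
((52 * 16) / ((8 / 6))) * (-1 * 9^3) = -454896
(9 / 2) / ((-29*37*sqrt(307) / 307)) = -9*sqrt(307) / 2146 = -0.07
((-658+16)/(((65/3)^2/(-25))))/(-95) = -5778/16055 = -0.36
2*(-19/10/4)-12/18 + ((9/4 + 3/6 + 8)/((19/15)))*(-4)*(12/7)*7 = -466243/1140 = -408.99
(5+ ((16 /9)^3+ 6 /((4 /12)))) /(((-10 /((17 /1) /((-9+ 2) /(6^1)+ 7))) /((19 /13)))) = -6738749 /552825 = -12.19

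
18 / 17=1.06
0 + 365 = 365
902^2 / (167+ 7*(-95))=-406802 / 249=-1633.74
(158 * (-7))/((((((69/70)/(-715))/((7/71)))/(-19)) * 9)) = -7362254900/44091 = -166978.63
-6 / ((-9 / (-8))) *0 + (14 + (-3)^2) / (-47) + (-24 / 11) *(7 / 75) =-8957 / 12925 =-0.69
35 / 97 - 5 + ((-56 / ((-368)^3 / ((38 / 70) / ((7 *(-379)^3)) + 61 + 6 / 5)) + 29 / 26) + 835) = 6222631715542355710381 / 7483835523424449280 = 831.48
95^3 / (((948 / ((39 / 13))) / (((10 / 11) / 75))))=171475 / 5214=32.89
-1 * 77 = -77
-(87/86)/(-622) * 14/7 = 87/26746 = 0.00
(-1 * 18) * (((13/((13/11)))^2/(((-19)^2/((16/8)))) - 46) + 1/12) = 588021/722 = 814.43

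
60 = 60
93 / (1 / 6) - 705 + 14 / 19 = -146.26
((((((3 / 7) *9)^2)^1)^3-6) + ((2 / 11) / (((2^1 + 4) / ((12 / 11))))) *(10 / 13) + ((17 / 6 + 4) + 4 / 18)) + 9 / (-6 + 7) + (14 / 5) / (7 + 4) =55019262762179 / 16655568930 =3303.36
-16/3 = -5.33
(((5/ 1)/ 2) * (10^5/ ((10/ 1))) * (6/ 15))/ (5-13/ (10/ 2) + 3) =50000/ 27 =1851.85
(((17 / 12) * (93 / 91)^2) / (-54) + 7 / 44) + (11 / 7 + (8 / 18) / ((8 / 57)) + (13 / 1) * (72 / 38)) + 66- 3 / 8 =5926966489 / 62306244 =95.13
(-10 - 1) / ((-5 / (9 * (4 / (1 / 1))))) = 396 / 5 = 79.20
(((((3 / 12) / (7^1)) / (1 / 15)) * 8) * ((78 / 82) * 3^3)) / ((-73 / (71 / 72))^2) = 982995 / 48941536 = 0.02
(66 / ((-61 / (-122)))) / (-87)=-44 / 29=-1.52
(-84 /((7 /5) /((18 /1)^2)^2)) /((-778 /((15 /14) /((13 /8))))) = 188956800 /35399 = 5337.91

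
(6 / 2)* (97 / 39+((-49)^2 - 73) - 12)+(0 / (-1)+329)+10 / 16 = 757649 / 104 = 7285.09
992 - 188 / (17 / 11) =14796 / 17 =870.35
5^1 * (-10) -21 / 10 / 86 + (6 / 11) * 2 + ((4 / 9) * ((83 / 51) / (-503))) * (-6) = -35618886209 / 728032140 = -48.92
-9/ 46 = -0.20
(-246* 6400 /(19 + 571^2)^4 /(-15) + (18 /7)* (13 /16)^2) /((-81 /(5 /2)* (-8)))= 1918718669057217003371 /292971310717678538803200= 0.01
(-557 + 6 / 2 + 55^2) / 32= 2471 / 32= 77.22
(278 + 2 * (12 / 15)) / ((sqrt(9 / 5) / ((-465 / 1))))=-43338 * sqrt(5)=-96906.71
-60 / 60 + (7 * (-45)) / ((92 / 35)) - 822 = -86741 / 92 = -942.84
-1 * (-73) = 73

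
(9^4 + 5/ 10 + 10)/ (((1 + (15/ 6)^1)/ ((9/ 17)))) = 118287/ 119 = 994.01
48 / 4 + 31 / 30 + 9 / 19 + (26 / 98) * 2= 392071 / 27930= 14.04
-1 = -1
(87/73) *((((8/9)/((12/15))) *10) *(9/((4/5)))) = 10875/73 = 148.97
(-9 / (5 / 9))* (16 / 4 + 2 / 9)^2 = -1444 / 5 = -288.80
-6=-6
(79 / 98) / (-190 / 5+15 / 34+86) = 1343 / 80703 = 0.02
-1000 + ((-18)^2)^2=103976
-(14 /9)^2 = -196 /81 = -2.42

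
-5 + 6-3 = -2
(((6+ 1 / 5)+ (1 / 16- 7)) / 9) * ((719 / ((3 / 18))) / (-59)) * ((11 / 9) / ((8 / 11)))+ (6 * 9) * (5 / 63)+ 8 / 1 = 22.36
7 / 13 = 0.54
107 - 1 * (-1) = 108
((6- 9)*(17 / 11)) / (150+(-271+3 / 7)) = 357 / 9284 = 0.04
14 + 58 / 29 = 16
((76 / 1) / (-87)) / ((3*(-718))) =38 / 93699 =0.00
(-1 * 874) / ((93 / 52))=-488.69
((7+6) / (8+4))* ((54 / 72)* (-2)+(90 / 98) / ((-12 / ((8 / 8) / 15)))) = -3835 / 2352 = -1.63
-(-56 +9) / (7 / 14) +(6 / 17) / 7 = 11192 / 119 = 94.05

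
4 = 4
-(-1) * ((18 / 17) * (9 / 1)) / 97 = 162 / 1649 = 0.10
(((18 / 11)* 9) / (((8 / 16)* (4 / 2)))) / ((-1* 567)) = -2 / 77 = -0.03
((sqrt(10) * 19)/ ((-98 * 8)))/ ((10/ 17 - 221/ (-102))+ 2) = -969 * sqrt(10)/ 190120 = -0.02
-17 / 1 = -17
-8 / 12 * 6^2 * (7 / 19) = -8.84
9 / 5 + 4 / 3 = 47 / 15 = 3.13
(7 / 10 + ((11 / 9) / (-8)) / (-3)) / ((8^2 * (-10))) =-811 / 691200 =-0.00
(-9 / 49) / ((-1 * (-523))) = -9 / 25627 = -0.00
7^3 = 343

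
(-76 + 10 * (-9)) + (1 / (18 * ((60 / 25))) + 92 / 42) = -247645 / 1512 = -163.79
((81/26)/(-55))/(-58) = 81/82940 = 0.00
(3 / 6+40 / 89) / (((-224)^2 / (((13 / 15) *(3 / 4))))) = 2197 / 178626560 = 0.00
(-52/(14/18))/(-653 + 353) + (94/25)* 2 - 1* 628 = -21709/35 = -620.26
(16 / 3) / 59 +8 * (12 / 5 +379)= 2700392 / 885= 3051.29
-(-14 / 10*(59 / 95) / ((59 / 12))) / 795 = 28 / 125875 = 0.00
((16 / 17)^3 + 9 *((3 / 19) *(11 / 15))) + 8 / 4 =1808977 / 466735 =3.88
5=5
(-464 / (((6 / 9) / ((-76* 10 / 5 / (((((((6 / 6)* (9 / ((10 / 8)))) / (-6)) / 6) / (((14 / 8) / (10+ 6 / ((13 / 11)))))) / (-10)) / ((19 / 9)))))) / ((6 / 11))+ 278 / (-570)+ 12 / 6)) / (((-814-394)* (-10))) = -2041455 / 80340154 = -0.03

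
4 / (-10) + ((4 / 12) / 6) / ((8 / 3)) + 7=6.62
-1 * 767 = -767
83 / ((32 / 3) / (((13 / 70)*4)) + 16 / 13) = 3237 / 608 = 5.32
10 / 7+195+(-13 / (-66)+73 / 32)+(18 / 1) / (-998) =733622653 / 3688608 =198.89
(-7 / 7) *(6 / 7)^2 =-36 / 49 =-0.73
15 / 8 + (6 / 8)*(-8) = -33 / 8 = -4.12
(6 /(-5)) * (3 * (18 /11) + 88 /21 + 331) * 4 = -628504 /385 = -1632.48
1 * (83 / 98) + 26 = 2631 / 98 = 26.85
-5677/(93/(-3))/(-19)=-5677/589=-9.64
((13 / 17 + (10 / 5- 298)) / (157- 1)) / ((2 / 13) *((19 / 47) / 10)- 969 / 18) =0.04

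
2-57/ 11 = -35/ 11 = -3.18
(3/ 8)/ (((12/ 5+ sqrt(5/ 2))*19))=0.00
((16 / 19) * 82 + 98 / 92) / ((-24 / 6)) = -61283 / 3496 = -17.53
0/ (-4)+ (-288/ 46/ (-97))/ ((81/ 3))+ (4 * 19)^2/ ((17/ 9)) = 347929184/ 113781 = 3057.88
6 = 6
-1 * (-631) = 631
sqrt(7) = 2.65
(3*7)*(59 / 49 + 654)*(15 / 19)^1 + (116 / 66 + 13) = 47740696 / 4389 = 10877.35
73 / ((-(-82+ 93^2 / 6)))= -146 / 2719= -0.05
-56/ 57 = -0.98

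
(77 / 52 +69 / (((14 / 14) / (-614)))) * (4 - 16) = 6608865 / 13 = 508374.23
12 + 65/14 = 233/14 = 16.64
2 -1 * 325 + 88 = -235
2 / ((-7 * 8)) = -1 / 28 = -0.04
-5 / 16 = -0.31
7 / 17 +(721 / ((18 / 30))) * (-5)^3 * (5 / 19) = -38302726 / 969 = -39528.10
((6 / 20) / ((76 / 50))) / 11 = 0.02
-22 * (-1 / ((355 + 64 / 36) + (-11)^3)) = -0.02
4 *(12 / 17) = 48 / 17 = 2.82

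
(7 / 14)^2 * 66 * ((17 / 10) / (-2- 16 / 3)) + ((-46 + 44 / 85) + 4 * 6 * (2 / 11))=-336179 / 7480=-44.94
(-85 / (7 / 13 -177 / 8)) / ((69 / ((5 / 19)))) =8840 / 588639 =0.02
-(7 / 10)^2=-0.49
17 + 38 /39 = 701 /39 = 17.97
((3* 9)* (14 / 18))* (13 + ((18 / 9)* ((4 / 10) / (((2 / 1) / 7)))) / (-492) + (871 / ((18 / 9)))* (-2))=-7387429 / 410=-18018.12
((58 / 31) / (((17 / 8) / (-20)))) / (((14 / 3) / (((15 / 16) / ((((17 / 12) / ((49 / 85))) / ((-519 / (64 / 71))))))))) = 1009846845 / 1218424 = 828.81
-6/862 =-0.01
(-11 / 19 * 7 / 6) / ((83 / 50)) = -1925 / 4731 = -0.41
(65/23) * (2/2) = 65/23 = 2.83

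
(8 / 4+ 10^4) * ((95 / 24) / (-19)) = -8335 / 4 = -2083.75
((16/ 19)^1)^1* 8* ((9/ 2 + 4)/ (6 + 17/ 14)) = 15232/ 1919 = 7.94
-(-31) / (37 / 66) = 2046 / 37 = 55.30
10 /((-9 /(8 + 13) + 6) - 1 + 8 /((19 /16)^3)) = 240065 /224432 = 1.07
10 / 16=5 / 8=0.62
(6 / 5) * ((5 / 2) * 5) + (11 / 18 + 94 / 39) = 4217 / 234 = 18.02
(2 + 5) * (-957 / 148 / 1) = -6699 / 148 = -45.26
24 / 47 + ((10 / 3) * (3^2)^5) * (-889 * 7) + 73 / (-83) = -4778229925529 / 3901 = -1224873090.37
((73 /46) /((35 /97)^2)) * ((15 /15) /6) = 686857 /338100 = 2.03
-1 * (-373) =373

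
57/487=0.12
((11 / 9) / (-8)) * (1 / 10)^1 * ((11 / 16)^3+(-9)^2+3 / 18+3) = -11420563 / 8847360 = -1.29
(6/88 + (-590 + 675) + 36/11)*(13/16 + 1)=112723/704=160.12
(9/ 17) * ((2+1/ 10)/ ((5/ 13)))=2457/ 850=2.89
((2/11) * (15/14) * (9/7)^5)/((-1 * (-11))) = 885735/14235529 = 0.06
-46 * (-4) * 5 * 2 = 1840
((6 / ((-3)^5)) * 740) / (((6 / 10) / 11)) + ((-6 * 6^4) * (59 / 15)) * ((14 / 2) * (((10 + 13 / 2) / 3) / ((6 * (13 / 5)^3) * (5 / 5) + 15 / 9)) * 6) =-647092976200 / 9761553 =-66289.96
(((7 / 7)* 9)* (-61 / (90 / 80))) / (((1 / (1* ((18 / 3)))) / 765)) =-2239920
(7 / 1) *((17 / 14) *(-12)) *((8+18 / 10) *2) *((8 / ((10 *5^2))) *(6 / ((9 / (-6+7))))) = -26656 / 625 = -42.65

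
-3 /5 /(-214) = 3 /1070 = 0.00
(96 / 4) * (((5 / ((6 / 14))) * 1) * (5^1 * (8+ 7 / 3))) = 43400 / 3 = 14466.67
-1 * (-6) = 6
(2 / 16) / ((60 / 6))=1 / 80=0.01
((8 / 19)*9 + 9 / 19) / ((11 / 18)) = 1458 / 209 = 6.98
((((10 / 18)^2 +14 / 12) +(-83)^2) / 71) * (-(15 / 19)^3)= -139532125 / 2921934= -47.75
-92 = -92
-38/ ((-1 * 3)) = 12.67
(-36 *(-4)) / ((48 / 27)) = 81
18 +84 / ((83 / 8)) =2166 / 83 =26.10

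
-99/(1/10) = -990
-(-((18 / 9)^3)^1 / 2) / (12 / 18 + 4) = 6 / 7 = 0.86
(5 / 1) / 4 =5 / 4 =1.25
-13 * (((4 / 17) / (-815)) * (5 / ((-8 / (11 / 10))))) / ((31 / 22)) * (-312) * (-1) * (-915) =44906004 / 85901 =522.76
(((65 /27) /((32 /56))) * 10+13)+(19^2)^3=2540480551 /54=47045936.13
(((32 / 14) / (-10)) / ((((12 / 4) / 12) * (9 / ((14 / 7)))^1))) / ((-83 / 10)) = 128 / 5229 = 0.02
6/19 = 0.32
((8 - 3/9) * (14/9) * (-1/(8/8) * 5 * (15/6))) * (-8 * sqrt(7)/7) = 450.76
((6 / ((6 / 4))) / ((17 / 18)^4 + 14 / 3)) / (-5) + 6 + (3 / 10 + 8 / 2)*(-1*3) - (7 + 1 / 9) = -730627021 / 51606810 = -14.16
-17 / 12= -1.42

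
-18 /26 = -9 /13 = -0.69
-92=-92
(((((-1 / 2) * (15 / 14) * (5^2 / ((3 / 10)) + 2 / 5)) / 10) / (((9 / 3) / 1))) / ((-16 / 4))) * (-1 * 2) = -157 / 210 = -0.75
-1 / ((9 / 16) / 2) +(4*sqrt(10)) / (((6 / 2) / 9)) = -32 / 9 +12*sqrt(10) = 34.39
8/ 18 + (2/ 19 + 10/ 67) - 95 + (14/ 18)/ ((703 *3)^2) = -252922197824/ 2682072243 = -94.30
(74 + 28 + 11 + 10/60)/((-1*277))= -679/1662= -0.41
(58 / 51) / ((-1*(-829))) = 58 / 42279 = 0.00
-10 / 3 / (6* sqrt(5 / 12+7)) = -10* sqrt(267) / 801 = -0.20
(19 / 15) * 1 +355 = 5344 / 15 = 356.27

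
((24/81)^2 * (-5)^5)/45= -6.10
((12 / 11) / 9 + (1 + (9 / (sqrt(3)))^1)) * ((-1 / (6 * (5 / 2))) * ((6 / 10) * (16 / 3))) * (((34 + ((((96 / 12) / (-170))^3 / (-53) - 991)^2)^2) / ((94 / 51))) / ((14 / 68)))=-51959676543068945118951126841517175937012368 * sqrt(3) / 31942481419331487083746337890625 - 640836010697850323133730564378711836556485872 / 1054101886837939073763629150390625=-3425409295305.15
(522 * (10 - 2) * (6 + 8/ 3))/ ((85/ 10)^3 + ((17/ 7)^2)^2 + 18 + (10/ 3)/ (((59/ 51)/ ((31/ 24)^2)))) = 1476553688064/ 27404618785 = 53.88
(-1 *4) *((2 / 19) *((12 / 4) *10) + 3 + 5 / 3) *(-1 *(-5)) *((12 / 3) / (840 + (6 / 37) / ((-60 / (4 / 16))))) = -0.75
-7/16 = -0.44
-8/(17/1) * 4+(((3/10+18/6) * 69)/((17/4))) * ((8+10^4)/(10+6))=167551/5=33510.20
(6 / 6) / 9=1 / 9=0.11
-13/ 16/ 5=-13/ 80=-0.16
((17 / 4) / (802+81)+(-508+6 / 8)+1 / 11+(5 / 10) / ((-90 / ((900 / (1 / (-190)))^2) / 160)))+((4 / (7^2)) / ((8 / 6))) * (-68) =-24741109494709875 / 951874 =-25992000511.32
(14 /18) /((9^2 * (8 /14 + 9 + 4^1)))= 49 /69255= 0.00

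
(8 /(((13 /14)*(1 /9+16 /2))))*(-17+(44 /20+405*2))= 4007808 /4745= 844.64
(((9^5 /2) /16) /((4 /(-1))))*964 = -14230809 /32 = -444712.78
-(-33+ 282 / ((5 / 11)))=-2937 / 5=-587.40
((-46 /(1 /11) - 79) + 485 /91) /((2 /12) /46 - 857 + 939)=-7.07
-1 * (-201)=201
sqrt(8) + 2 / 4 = 1 / 2 + 2 * sqrt(2) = 3.33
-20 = -20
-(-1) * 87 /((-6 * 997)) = -29 /1994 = -0.01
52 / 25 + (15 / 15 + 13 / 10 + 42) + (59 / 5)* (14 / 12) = 4511 / 75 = 60.15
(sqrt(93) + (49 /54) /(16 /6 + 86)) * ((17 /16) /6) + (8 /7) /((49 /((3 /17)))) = 2269825 /382886784 + 17 * sqrt(93) /96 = 1.71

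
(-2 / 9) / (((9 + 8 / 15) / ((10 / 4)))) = -25 / 429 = -0.06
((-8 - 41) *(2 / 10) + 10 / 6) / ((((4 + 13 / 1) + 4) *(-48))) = 61 / 7560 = 0.01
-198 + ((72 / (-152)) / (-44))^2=-138381327 / 698896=-198.00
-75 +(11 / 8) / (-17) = -10211 / 136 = -75.08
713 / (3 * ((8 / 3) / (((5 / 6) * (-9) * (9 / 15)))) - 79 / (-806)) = -5172102 / 12185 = -424.46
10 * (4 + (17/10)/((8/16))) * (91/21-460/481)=9746/39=249.90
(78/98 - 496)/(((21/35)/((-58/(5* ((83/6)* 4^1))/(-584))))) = -703685/2375128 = -0.30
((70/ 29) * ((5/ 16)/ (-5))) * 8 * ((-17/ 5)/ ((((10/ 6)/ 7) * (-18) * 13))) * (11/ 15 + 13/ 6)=-0.21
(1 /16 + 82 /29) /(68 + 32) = 1341 /46400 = 0.03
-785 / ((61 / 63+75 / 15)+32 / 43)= -2126565 / 18184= -116.95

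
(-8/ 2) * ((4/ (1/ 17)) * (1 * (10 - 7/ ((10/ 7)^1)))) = -6936/ 5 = -1387.20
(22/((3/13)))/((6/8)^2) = 4576/27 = 169.48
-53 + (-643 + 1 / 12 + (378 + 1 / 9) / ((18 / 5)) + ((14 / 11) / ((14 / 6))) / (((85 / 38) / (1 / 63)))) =-1253012407 / 2120580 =-590.88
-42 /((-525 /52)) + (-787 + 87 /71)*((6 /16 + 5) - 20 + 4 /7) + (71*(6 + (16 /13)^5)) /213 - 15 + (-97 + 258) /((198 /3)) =11037.48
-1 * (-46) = 46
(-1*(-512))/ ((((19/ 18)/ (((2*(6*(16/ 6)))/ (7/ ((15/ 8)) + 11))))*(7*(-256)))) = -17280/ 29393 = -0.59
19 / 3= 6.33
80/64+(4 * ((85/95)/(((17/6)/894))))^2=1841441549/1444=1275236.53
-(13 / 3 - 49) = 134 / 3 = 44.67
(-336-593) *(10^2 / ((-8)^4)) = -23225 / 1024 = -22.68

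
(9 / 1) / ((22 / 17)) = 153 / 22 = 6.95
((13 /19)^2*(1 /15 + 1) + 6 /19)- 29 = -152621 /5415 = -28.18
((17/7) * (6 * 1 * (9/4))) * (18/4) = 4131/28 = 147.54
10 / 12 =5 / 6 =0.83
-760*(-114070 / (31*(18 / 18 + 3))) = 21673300 / 31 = 699138.71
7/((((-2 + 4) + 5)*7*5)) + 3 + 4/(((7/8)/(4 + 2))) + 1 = 1101/35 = 31.46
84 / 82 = 1.02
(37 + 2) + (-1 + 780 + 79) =897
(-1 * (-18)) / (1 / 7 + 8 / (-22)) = -1386 / 17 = -81.53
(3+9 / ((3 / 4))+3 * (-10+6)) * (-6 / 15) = -6 / 5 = -1.20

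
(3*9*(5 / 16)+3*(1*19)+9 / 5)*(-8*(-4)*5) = 10758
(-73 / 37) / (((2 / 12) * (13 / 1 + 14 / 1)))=-146 / 333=-0.44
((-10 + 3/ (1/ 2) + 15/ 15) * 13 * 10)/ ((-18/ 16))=1040/ 3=346.67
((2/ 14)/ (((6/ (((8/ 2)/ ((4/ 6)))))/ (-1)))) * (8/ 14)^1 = -4/ 49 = -0.08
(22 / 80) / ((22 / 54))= 27 / 40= 0.68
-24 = -24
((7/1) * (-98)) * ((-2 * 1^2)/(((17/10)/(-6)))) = -82320/17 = -4842.35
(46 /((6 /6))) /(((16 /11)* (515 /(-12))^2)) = 4554 /265225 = 0.02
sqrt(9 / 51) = sqrt(51) / 17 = 0.42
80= 80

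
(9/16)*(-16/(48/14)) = -2.62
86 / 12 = 43 / 6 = 7.17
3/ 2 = 1.50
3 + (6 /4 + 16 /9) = 113 /18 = 6.28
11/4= 2.75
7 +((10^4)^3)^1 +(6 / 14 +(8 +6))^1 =7000000000150 / 7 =1000000000021.43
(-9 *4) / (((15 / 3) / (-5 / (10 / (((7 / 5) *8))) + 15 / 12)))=783 / 25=31.32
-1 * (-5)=5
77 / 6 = 12.83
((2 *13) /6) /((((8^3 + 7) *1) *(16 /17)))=0.01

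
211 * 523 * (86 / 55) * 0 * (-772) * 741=0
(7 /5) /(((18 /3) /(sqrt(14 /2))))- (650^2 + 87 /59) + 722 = -24884989 /59 + 7 * sqrt(7) /30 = -421778.86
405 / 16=25.31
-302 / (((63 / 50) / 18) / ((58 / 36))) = -437900 / 63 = -6950.79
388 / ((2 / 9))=1746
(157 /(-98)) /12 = -157 /1176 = -0.13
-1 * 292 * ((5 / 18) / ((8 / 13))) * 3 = -4745 / 12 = -395.42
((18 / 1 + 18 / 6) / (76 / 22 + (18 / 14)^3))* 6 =475398 / 21053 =22.58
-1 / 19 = -0.05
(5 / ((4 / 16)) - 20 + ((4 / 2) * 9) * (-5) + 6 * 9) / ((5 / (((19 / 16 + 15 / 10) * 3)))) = -1161 / 20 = -58.05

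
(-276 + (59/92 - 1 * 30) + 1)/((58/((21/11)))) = -588021/58696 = -10.02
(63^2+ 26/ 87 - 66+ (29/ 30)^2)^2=10383709658439121/ 681210000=15243037.62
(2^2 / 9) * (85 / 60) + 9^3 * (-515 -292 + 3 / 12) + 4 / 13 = -825720217 / 1404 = -588119.81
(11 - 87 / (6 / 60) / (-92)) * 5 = 4705 / 46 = 102.28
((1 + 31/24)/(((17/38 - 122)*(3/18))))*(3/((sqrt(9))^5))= -1045/748278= -0.00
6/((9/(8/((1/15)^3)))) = 18000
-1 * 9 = -9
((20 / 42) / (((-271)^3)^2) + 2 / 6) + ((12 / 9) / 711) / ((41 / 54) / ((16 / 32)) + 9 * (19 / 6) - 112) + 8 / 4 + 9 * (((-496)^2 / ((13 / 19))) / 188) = 30600603519073838761866180701 / 1777513318537501623233883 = 17215.40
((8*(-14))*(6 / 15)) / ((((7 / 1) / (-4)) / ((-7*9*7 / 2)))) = -5644.80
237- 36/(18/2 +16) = 5889/25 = 235.56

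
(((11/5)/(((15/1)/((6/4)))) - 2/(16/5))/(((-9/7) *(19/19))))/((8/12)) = 189/400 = 0.47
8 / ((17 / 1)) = 8 / 17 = 0.47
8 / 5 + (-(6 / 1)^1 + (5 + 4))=23 / 5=4.60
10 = 10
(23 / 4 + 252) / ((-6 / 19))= -816.21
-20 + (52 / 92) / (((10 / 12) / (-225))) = -3970 / 23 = -172.61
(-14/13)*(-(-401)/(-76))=2807/494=5.68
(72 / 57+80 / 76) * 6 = 264 / 19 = 13.89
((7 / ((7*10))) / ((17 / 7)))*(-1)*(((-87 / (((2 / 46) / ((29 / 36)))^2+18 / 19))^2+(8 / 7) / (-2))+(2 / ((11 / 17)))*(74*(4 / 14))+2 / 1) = -133252580325582583 / 383041779214248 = -347.88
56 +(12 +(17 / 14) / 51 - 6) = 2605 / 42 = 62.02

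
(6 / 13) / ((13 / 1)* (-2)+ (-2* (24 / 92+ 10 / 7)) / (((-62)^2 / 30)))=-464163 / 26174369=-0.02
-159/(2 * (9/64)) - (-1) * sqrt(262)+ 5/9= -5083/9+ sqrt(262)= -548.59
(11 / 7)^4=6.10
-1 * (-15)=15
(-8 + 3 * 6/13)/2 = -43/13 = -3.31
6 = 6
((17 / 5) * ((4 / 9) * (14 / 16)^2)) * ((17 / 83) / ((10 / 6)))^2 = 240737 / 13778000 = 0.02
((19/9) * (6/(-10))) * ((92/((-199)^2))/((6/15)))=-874/118803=-0.01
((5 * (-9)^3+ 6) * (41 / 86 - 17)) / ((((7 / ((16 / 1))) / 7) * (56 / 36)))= 26593812 / 43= 618460.74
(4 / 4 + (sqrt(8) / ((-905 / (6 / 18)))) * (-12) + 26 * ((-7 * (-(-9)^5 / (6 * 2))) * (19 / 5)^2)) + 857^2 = -609883733 / 50 + 8 * sqrt(2) / 905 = -12197674.65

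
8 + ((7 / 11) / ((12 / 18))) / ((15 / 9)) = 943 / 110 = 8.57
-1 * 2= -2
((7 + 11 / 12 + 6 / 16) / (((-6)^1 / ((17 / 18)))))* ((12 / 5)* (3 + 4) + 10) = -226661 / 6480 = -34.98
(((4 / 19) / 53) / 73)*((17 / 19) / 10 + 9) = 3454 / 6983545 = 0.00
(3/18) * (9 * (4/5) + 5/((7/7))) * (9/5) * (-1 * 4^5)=-93696/25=-3747.84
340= 340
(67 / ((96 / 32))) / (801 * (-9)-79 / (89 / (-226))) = -5963 / 1871241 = -0.00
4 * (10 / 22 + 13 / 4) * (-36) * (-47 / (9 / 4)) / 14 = 61288 / 77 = 795.95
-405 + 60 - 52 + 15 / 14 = -5543 / 14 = -395.93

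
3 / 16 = 0.19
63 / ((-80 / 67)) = -4221 / 80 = -52.76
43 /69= 0.62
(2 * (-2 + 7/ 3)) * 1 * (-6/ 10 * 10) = -4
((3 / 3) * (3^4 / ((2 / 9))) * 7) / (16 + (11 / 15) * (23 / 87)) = 951345 / 6038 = 157.56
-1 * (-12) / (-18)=-2 / 3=-0.67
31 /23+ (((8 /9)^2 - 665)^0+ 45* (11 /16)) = 12249 /368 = 33.29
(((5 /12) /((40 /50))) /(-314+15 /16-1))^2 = 1 /363609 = 0.00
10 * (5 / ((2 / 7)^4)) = 60025 / 8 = 7503.12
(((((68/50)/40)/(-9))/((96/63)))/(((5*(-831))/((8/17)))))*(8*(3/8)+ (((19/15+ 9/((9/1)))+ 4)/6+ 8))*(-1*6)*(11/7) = -2981/93487500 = -0.00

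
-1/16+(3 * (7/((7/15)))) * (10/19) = 7181/304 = 23.62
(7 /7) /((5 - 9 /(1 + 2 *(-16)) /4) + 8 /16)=124 /691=0.18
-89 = -89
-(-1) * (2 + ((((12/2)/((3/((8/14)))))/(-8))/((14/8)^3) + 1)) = 7139/2401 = 2.97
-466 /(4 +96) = -233 /50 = -4.66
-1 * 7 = -7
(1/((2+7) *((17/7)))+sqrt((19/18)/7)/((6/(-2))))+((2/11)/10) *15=536/1683 - sqrt(266)/126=0.19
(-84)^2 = 7056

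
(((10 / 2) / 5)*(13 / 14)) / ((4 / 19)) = 247 / 56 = 4.41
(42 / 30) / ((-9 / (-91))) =637 / 45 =14.16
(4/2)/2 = 1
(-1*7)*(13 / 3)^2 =-1183 / 9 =-131.44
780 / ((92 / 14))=2730 / 23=118.70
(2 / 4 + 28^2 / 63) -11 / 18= 37 / 3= 12.33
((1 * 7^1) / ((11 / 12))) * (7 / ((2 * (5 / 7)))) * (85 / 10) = 17493 / 55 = 318.05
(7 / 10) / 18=7 / 180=0.04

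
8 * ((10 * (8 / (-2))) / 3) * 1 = -320 / 3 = -106.67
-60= -60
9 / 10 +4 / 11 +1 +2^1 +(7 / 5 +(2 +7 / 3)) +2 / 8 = 6763 / 660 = 10.25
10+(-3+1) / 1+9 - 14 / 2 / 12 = 197 / 12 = 16.42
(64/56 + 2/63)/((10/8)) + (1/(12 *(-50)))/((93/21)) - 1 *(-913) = 356984693/390600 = 913.94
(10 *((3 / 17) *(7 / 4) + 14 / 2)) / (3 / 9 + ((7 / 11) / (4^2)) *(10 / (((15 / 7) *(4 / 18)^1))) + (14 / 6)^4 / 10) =88565400 / 5007911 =17.69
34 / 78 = 0.44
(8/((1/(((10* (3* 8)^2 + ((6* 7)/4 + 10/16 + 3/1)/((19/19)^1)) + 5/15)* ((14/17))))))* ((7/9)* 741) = 3354636922/153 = 21925731.52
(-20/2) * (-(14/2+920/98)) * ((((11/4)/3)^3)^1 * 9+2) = 140525/96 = 1463.80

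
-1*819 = -819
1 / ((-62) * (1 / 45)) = -45 / 62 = -0.73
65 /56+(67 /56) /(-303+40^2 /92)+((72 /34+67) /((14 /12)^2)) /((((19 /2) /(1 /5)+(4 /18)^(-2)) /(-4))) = -1.84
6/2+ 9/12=15/4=3.75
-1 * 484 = -484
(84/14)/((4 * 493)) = 3/986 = 0.00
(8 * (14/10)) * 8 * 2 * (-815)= -146048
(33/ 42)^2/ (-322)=-121/ 63112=-0.00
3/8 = 0.38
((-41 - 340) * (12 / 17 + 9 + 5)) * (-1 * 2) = 190500 / 17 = 11205.88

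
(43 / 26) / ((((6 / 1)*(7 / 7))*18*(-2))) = -43 / 5616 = -0.01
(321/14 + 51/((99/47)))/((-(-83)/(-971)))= -21147409/38346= -551.49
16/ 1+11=27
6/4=3/2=1.50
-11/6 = -1.83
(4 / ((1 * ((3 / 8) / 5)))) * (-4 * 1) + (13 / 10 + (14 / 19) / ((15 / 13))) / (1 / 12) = -10834 / 57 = -190.07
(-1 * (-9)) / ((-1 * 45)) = -1 / 5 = -0.20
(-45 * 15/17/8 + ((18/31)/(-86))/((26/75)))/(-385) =2348595/181469288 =0.01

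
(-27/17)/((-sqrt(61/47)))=27 * sqrt(2867)/1037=1.39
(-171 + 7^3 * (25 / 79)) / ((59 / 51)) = -251634 / 4661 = -53.99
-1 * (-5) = 5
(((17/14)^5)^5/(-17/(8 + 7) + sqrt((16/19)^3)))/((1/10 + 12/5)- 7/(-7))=-10093087022430911438872360195008290565/167048062195941089772992913718902784- 24669432187789420169966661711768675 * sqrt(19)/2610125971811579527703014276857856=-101.62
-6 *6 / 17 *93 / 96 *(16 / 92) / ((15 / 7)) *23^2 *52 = -389298 / 85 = -4579.98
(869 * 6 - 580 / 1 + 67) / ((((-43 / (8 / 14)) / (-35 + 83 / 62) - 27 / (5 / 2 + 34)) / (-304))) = -435450847008 / 455767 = -955424.26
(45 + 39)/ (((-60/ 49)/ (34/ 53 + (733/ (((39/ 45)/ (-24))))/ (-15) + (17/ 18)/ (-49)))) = -92874.32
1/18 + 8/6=25/18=1.39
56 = 56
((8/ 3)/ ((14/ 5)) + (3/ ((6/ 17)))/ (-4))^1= -197/ 168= -1.17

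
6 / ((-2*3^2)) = -1 / 3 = -0.33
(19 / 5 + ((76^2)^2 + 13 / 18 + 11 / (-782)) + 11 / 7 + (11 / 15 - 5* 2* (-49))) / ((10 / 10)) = 4109113597003 / 123165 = 33362672.81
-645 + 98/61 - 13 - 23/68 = -2724123/4148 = -656.73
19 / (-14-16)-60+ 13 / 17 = -30533 / 510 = -59.87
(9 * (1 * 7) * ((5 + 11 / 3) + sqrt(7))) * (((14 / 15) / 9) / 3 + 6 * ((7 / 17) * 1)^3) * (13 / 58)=41053376 * sqrt(7) / 6411465 + 1067387776 / 19234395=72.43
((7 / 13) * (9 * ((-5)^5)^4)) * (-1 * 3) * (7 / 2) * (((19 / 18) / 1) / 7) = -731761638934795.67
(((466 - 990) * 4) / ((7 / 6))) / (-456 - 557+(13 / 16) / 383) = 25688576 / 14484519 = 1.77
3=3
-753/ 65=-11.58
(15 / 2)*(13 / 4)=195 / 8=24.38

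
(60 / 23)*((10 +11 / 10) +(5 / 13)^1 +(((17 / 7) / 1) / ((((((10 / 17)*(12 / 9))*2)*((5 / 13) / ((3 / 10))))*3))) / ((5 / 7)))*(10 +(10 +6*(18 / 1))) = 150361104 / 37375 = 4023.04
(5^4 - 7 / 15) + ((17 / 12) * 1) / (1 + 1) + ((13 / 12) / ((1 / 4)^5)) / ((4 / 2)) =141589 / 120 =1179.91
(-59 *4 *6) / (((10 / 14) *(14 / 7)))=-4956 / 5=-991.20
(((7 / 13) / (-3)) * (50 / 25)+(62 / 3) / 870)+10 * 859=145723663 / 16965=8589.66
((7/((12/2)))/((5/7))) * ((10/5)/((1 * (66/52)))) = 1274/495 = 2.57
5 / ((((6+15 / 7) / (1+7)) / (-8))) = -2240 / 57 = -39.30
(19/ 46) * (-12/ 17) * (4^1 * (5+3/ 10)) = -12084/ 1955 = -6.18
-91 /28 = -13 /4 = -3.25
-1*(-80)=80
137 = 137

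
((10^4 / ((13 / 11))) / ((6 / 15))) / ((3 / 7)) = 1925000 / 39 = 49358.97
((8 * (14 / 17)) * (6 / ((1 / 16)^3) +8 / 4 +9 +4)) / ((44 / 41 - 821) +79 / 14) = -1580906208 / 7945783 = -198.96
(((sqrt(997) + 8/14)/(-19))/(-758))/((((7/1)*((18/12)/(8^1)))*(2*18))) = 8/9526923 + 2*sqrt(997)/1360989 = 0.00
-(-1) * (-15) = -15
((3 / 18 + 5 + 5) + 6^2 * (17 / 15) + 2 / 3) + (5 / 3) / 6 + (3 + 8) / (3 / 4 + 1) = 58.20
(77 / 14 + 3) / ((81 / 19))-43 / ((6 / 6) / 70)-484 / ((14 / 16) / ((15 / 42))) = -25445713 / 7938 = -3205.56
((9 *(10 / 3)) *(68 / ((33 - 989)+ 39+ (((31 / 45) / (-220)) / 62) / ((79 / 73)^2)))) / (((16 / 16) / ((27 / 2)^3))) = -620227253547000 / 113315345929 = -5473.46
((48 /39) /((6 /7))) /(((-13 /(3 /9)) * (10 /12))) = -112 /2535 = -0.04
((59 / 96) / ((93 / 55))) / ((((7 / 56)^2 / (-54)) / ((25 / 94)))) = -486750 / 1457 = -334.08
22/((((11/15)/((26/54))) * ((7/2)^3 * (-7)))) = -1040/21609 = -0.05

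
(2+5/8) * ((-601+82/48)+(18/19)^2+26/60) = -181325641/115520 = -1569.65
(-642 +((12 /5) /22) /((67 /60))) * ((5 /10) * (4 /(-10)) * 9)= 4257738 /3685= 1155.42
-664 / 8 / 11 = -83 / 11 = -7.55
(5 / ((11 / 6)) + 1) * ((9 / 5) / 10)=369 / 550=0.67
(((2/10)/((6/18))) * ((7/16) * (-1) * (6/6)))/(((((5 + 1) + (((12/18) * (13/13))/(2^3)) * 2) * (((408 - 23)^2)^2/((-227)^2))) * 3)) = -154587/4645223275000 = -0.00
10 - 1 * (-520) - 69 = 461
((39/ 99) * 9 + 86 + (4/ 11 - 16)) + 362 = 4795/ 11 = 435.91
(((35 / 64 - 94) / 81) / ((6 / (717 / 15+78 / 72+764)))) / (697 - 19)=-291711313 / 1265310720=-0.23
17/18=0.94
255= 255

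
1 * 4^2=16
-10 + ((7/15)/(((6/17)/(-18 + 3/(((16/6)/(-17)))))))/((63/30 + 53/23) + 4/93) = -16010173/761032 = -21.04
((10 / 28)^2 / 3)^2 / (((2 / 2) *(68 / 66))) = 6875 / 3918432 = 0.00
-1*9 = -9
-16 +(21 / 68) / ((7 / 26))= -505 / 34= -14.85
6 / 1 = 6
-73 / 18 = -4.06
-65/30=-13/6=-2.17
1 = 1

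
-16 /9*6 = -10.67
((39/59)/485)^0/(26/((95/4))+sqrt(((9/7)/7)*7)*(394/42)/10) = 13555360/829503 - 4978190*sqrt(7)/829503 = 0.46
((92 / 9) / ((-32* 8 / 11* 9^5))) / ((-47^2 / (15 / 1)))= 1265 / 25044334272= 0.00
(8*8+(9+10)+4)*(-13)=-1131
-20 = -20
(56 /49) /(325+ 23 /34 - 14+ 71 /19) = 5168 /1426299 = 0.00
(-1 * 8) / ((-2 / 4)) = 16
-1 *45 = -45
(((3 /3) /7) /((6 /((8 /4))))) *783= 37.29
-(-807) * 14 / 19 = 11298 / 19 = 594.63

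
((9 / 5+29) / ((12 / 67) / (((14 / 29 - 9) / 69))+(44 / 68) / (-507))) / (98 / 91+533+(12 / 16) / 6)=-58575781264 / 1475404933605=-0.04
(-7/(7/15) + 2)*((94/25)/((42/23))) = -14053/525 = -26.77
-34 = -34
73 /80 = 0.91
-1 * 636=-636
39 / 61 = 0.64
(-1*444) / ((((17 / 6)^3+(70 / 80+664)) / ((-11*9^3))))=384527088 / 74263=5177.91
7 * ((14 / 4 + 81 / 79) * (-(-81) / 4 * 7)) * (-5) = -14189175 / 632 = -22451.23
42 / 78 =7 / 13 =0.54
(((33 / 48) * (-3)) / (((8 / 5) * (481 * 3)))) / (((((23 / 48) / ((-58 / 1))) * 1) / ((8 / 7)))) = 0.12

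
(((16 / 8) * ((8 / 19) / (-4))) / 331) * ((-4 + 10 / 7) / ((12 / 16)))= 96 / 44023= 0.00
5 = 5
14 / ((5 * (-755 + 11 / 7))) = -49 / 13185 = -0.00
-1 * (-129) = 129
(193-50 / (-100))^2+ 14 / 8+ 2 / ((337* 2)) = 12618629 / 337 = 37444.00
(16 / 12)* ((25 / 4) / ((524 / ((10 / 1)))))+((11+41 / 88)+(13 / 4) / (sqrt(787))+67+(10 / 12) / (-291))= 13* sqrt(787) / 3148+791248195 / 10063944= 78.74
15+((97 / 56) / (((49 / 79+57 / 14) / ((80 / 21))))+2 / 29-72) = -175463279 / 3160101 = -55.52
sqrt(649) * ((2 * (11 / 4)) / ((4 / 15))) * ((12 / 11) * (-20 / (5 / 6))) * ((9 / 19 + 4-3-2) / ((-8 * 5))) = -135 * sqrt(649) / 19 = -181.01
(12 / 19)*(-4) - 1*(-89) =1643 / 19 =86.47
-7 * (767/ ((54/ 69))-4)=-122983/ 18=-6832.39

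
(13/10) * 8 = 52/5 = 10.40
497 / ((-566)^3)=-497 / 181321496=-0.00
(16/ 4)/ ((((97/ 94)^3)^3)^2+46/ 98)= 64351316502678267746854119416173428736/ 35871041862372274100236713677006540529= 1.79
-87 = -87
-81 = -81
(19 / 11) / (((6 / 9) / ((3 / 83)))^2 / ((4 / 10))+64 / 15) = 7695 / 3807958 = 0.00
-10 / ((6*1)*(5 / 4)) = -4 / 3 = -1.33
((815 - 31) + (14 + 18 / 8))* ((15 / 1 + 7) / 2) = 8802.75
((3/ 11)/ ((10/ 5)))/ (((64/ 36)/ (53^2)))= 75843/ 352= 215.46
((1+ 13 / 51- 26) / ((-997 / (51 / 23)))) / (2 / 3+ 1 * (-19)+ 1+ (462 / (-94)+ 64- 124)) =-177942 / 265930807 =-0.00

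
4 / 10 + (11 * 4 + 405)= 2247 / 5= 449.40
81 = 81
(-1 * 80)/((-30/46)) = 368/3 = 122.67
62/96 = 31/48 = 0.65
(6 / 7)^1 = 0.86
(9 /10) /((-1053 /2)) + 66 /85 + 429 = 854822 /1989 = 429.77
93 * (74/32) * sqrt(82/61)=3441 * sqrt(5002)/976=249.35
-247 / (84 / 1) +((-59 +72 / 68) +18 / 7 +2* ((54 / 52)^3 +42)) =21905944 / 784329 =27.93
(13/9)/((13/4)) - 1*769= -6917/9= -768.56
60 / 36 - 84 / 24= -11 / 6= -1.83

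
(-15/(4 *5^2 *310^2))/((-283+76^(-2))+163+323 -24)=-361/41399279375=-0.00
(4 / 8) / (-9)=-1 / 18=-0.06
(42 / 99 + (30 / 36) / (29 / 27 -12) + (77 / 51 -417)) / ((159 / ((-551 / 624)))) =15142353335 / 6567900768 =2.31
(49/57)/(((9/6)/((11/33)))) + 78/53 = 45208/27189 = 1.66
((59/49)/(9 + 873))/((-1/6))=-59/7203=-0.01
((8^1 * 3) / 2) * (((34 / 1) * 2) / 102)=8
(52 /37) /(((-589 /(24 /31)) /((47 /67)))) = -58656 /45264061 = -0.00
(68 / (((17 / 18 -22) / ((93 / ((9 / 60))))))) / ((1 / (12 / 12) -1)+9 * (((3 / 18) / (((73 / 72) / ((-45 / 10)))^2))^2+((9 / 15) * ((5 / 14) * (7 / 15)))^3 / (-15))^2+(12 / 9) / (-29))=-1331113995117061911684000000000 / 695138901946503090721786892813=-1.91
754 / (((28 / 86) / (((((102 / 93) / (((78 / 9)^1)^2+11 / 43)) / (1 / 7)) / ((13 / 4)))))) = 65632104 / 904177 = 72.59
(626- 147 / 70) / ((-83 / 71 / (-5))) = 442969 / 166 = 2668.49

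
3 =3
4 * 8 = 32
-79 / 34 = -2.32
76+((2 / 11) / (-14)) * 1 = 5851 / 77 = 75.99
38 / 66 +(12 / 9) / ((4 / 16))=65 / 11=5.91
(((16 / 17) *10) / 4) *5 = 200 / 17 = 11.76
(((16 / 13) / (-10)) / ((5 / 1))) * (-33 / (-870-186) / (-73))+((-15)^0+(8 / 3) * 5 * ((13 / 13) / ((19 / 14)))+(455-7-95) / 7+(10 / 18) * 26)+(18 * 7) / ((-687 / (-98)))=93.67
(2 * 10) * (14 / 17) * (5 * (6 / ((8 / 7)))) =7350 / 17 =432.35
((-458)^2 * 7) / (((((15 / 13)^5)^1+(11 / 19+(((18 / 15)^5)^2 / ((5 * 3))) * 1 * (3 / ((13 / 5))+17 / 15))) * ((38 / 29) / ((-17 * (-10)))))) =82024339491043701171875 / 1536414650303399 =53386850.66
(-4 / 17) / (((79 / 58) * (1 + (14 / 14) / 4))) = -928 / 6715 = -0.14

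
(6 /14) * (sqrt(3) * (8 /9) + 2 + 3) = 8 * sqrt(3) /21 + 15 /7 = 2.80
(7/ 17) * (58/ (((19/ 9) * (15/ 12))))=14616/ 1615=9.05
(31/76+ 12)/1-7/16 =3639/304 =11.97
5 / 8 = 0.62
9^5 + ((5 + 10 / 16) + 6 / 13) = 6141729 / 104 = 59055.09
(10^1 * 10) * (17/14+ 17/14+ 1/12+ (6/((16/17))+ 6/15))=39005/42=928.69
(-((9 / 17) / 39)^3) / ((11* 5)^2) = -27 / 32651429525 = -0.00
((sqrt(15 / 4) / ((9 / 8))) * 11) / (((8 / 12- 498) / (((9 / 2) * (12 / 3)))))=-66 * sqrt(15) / 373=-0.69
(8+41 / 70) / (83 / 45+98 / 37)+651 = 68381967 / 104734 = 652.91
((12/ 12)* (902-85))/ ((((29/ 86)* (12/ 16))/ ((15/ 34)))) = 702620/ 493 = 1425.19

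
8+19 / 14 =131 / 14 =9.36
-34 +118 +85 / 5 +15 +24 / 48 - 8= 217 / 2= 108.50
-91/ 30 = -3.03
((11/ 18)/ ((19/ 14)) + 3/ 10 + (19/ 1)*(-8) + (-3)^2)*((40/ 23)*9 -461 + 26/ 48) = 59725165651/ 943920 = 63273.55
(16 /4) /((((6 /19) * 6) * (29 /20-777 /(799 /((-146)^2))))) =-303620 /2981047221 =-0.00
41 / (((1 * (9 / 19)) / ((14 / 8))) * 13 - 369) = -5453 / 48609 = -0.11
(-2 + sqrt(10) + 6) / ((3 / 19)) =45.36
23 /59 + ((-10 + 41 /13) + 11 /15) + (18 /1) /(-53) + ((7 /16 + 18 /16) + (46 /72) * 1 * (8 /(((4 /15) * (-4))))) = -90652829 /9756240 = -9.29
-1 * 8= -8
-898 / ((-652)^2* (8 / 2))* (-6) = 1347 / 425104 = 0.00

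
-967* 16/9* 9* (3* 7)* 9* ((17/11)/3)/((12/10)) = -13808760/11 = -1255341.82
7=7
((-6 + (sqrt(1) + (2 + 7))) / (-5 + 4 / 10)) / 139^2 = -20 / 444383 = -0.00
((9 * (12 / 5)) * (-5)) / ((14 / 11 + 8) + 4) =-594 / 73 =-8.14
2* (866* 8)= 13856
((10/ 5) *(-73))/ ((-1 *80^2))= 73/ 3200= 0.02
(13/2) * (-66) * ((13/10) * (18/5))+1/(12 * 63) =-37945883/18900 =-2007.72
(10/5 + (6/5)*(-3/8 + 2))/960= 79/19200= 0.00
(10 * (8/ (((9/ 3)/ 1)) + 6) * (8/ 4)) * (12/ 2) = 1040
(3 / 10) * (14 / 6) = 7 / 10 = 0.70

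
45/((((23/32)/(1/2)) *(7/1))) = 720/161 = 4.47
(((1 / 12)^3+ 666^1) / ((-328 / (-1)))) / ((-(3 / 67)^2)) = -5166161161 / 5101056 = -1012.76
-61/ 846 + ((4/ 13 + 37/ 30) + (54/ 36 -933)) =-51142409/ 54990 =-930.03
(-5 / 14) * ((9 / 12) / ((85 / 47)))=-141 / 952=-0.15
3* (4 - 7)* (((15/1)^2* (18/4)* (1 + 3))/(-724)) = 18225/362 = 50.35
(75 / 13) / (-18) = -25 / 78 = -0.32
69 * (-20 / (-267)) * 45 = 20700 / 89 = 232.58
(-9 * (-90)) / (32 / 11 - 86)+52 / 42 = -8.51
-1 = -1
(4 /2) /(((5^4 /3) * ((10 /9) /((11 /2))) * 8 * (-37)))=-297 /1850000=-0.00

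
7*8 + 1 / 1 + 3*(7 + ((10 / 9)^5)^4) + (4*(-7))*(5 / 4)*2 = 132420441224151810136 / 4052555153018976267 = 32.68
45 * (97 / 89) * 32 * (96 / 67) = 13409280 / 5963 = 2248.75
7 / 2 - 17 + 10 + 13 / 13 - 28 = -61 / 2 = -30.50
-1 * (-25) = 25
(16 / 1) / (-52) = -4 / 13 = -0.31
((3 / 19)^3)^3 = 19683 / 322687697779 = 0.00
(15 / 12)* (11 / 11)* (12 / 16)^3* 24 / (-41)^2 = 405 / 53792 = 0.01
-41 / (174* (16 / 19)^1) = -779 / 2784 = -0.28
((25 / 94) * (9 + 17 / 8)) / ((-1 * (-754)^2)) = -2225 / 427524032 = -0.00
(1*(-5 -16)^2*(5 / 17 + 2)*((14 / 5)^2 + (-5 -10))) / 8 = -3078621 / 3400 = -905.48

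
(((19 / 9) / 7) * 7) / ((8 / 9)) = 19 / 8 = 2.38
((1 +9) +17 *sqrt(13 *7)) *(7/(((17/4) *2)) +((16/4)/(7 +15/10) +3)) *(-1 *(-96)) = 70080/17 +7008 *sqrt(91) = 70974.41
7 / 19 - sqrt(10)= 7 / 19 - sqrt(10)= -2.79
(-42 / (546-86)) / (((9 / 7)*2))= -49 / 1380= -0.04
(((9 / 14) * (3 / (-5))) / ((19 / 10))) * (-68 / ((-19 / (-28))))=20.34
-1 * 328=-328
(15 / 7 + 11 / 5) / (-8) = -19 / 35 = -0.54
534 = 534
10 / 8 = 5 / 4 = 1.25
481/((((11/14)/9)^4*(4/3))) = 90926090892/14641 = 6210374.35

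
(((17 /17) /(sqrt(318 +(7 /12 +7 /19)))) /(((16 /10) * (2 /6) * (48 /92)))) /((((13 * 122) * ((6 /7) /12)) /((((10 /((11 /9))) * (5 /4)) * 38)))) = 0.69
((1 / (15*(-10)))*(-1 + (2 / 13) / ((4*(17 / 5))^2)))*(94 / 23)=1411457 / 51846600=0.03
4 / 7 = 0.57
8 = 8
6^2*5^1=180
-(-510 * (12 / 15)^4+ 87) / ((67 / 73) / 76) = 84534876 / 8375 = 10093.72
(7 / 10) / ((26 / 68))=119 / 65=1.83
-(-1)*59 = 59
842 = 842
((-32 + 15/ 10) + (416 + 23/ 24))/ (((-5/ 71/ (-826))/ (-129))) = -2338949095/ 4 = -584737273.75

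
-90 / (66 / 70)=-1050 / 11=-95.45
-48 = -48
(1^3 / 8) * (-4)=-1 / 2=-0.50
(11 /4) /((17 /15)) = 165 /68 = 2.43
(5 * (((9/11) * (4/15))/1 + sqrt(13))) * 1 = 12/11 + 5 * sqrt(13) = 19.12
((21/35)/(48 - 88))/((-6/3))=3/400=0.01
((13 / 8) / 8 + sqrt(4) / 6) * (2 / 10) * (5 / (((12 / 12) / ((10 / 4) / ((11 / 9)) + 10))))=6.46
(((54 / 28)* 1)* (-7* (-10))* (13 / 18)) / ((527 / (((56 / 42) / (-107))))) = -130 / 56389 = -0.00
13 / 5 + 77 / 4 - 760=-14763 / 20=-738.15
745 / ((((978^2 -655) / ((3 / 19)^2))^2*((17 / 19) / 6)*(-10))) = -36207 / 106529559233532323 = -0.00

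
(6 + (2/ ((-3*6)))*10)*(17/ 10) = 374/ 45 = 8.31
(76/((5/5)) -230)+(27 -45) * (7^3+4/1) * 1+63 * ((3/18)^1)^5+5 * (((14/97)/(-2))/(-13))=-6972786533/1089504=-6399.96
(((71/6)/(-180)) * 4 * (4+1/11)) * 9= -213/22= -9.68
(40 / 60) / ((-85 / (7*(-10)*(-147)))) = -80.71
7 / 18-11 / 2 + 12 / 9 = -34 / 9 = -3.78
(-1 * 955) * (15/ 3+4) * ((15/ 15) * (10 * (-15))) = 1289250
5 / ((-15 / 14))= -4.67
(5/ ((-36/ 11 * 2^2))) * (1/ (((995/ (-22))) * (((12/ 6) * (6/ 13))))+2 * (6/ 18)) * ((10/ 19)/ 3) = -70345/ 1633392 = -0.04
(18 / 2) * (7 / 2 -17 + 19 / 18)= -112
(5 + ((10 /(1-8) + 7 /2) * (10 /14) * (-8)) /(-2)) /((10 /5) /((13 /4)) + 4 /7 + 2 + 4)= 6955 /4578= 1.52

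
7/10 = 0.70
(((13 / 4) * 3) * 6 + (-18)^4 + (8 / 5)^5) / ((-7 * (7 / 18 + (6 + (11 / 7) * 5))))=-5908780449 / 5609375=-1053.38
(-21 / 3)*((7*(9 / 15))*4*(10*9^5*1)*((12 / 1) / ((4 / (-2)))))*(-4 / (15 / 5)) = -555532992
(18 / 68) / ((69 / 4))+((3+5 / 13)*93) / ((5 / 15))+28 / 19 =91342210 / 96577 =945.80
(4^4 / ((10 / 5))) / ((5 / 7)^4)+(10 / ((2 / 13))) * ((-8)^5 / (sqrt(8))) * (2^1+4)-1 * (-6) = 311078 / 625-3194880 * sqrt(2) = -4517744.90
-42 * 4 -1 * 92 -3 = -263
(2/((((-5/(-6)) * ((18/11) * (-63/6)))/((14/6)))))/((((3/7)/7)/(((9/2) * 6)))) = -2156/15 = -143.73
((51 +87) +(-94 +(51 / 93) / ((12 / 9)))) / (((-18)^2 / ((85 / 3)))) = 468095 / 120528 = 3.88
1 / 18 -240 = -239.94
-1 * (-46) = 46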